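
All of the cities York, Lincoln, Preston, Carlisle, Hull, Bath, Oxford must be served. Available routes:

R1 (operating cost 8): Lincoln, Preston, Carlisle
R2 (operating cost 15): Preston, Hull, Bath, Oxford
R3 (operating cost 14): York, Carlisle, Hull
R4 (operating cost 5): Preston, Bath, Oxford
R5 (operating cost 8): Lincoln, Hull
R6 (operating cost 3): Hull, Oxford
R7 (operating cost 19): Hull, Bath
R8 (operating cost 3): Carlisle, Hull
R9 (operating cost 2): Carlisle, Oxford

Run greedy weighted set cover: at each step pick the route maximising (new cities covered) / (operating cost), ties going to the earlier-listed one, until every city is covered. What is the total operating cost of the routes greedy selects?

32

Pick 1: R9 adds 2 new (Carlisle, Oxford) at operating cost 2 (ratio 2/2).
Pick 2: R4 adds 2 new (Preston, Bath) at operating cost 5 (ratio 2/5).
Pick 3: R6 adds 1 new (Hull) at operating cost 3 (ratio 1/3).
Pick 4: R1 adds 1 new (Lincoln) at operating cost 8 (ratio 1/8).
Pick 5: R3 adds 1 new (York) at operating cost 14 (ratio 1/14).
Greedy total operating cost: 2 + 5 + 3 + 8 + 14 = 32. (The true optimum is 27, so greedy overshoots here.)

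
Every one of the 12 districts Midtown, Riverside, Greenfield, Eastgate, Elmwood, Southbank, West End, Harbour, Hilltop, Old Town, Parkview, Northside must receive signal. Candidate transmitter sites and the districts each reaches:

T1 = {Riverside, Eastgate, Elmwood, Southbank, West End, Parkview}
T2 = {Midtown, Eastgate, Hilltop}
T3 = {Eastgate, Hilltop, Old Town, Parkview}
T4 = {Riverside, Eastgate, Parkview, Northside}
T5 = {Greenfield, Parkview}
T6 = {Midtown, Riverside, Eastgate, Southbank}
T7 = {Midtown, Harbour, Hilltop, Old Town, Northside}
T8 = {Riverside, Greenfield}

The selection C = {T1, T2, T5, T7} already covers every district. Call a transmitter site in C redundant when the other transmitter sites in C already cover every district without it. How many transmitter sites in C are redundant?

1

Drop T1: Riverside, Elmwood, Southbank, West End uncovered — not redundant.
Drop T2: the rest still cover every district — redundant.
Drop T5: Greenfield uncovered — not redundant.
Drop T7: Harbour, Old Town, Northside uncovered — not redundant.
1 redundant: T2.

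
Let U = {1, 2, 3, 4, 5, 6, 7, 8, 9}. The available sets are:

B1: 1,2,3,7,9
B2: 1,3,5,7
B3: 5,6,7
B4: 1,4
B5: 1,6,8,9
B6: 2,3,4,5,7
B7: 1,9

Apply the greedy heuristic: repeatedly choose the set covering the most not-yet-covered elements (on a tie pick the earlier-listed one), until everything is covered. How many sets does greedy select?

Pick 1: B1 covers 5 new elements (1, 2, 3, 7, 9).
Pick 2: B3 covers 2 new elements (5, 6).
Pick 3: B4 covers 1 new elements (4).
Pick 4: B5 covers 1 new elements (8).
Greedy uses 4 sets. (The true minimum is 2.)

4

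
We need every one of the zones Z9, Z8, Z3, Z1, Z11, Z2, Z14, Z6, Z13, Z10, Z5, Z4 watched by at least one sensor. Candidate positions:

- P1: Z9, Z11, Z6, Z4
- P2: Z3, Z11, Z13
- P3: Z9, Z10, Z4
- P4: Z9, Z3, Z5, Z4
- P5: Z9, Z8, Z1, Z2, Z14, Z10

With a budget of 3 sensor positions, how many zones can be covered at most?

Choosing P1, P2, P5 covers {Z9, Z8, Z3, Z1, Z11, Z2, Z14, Z6, Z13, Z10, Z4} — 11 zones.
No choice of 3 sensor positions does better; here Z5 is left uncovered.

11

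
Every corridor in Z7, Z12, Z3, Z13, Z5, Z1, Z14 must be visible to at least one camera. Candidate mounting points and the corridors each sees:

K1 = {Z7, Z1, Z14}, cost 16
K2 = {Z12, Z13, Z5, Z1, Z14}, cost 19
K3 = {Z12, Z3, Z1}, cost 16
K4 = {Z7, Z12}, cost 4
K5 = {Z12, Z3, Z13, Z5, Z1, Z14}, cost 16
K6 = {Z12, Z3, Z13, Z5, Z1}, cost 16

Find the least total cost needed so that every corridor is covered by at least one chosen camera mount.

K4, K5 cover every corridor at cost 4 + 16 = 20.
Any cover uses at least 2 camera mounts; among all covering selections none totals below 20.

20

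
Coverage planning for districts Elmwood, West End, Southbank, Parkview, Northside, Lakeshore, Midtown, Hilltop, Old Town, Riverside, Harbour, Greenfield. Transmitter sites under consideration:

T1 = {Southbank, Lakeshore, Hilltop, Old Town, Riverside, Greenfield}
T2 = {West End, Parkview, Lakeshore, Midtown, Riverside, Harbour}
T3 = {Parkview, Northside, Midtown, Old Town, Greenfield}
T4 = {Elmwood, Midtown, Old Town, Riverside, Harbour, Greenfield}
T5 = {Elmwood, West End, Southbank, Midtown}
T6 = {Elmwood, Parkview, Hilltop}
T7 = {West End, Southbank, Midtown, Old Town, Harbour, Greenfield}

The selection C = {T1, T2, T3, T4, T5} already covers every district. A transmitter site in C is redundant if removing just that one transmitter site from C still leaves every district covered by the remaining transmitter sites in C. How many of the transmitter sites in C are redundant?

3

Drop T1: Hilltop uncovered — not redundant.
Drop T2: the rest still cover every district — redundant.
Drop T3: Northside uncovered — not redundant.
Drop T4: the rest still cover every district — redundant.
Drop T5: the rest still cover every district — redundant.
3 redundant: T2, T4, T5.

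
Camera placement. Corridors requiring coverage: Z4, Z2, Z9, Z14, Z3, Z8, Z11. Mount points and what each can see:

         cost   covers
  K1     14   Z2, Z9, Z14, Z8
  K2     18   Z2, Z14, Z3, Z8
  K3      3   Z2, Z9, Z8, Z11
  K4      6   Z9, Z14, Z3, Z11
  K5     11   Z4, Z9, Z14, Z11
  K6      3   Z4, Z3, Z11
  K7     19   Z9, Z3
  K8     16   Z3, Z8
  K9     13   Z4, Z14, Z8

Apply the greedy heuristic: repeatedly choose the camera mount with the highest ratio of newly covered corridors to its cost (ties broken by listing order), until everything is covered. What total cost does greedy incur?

Pick 1: K3 adds 4 new (Z2, Z9, Z8, Z11) at cost 3 (ratio 4/3).
Pick 2: K6 adds 2 new (Z4, Z3) at cost 3 (ratio 2/3).
Pick 3: K4 adds 1 new (Z14) at cost 6 (ratio 1/6).
Greedy total cost: 3 + 3 + 6 = 12.

12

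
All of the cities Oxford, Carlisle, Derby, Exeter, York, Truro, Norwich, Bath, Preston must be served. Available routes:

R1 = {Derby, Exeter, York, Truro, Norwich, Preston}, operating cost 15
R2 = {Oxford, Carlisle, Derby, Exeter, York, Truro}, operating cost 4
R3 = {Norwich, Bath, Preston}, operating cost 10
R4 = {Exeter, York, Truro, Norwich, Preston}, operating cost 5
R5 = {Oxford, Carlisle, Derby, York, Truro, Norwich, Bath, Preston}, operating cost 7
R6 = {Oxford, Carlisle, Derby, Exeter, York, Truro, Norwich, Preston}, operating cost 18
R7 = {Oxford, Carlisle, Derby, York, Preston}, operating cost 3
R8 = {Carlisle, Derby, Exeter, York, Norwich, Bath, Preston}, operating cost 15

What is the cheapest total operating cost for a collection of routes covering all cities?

R2, R5 cover every city at operating cost 4 + 7 = 11.
Any cover uses at least 2 routes; among all covering selections none totals below 11.

11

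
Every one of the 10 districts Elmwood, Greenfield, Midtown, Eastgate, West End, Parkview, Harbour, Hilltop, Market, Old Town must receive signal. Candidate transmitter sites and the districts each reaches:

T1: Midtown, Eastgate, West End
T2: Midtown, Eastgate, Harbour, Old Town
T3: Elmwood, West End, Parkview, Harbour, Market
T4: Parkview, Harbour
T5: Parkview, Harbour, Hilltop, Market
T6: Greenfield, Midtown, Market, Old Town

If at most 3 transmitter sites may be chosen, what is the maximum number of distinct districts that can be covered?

Choosing T1, T3, T6 covers {Elmwood, Greenfield, Midtown, Eastgate, West End, Parkview, Harbour, Market, Old Town} — 9 districts.
No choice of 3 transmitter sites does better; here Hilltop is left uncovered.

9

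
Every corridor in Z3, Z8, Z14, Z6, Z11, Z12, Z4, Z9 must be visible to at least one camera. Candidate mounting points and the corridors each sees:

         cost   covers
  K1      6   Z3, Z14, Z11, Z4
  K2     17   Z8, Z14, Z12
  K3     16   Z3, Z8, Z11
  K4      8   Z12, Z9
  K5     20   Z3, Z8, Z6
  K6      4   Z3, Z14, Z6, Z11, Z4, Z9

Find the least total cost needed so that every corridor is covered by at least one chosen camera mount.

21

K2, K6 cover every corridor at cost 17 + 4 = 21.
Any cover uses at least 2 camera mounts; among all covering selections none totals below 21.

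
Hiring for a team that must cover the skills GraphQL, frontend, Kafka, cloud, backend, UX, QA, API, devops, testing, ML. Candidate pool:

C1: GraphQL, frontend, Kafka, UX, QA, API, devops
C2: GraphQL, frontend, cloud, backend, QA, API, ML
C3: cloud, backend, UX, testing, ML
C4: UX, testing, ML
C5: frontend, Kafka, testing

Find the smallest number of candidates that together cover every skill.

C1, C3 together cover {GraphQL, frontend, Kafka, cloud, backend, UX, QA, API, devops, testing, ML} — every skill.
No single candidate contains all 11 skills, so 2 is optimal.

2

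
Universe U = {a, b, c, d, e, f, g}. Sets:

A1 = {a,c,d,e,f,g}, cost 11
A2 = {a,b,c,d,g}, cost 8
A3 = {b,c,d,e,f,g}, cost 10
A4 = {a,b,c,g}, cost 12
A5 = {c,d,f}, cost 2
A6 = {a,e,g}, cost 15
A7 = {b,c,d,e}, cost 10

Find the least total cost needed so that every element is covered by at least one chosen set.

18

A2, A3 cover every element at cost 8 + 10 = 18.
Any cover uses at least 2 sets; among all covering selections none totals below 18.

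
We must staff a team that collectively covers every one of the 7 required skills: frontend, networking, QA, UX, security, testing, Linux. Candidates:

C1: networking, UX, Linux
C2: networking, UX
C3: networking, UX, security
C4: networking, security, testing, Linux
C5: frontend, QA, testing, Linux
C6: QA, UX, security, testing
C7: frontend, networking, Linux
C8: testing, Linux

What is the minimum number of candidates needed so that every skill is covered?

C3, C5 together cover {frontend, networking, QA, UX, security, testing, Linux} — every skill.
No single candidate contains all 7 skills, so 2 is optimal.

2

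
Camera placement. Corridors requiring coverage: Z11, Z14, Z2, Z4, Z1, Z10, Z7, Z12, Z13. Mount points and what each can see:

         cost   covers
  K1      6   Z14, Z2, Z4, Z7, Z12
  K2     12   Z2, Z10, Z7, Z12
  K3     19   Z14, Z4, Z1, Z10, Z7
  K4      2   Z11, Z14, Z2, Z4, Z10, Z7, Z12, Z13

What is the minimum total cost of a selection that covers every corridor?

21

K3, K4 cover every corridor at cost 19 + 2 = 21.
Any cover uses at least 2 camera mounts; among all covering selections none totals below 21.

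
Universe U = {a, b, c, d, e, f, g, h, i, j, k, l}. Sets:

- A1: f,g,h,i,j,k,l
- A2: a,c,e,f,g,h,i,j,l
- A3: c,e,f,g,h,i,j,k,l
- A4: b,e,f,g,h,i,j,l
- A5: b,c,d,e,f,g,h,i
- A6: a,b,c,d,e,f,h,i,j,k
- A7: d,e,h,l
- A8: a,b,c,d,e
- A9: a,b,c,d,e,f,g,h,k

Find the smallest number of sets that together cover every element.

A1, A6 together cover {a, b, c, d, e, f, g, h, i, j, k, l} — every element.
No single set contains all 12 elements, so 2 is optimal.

2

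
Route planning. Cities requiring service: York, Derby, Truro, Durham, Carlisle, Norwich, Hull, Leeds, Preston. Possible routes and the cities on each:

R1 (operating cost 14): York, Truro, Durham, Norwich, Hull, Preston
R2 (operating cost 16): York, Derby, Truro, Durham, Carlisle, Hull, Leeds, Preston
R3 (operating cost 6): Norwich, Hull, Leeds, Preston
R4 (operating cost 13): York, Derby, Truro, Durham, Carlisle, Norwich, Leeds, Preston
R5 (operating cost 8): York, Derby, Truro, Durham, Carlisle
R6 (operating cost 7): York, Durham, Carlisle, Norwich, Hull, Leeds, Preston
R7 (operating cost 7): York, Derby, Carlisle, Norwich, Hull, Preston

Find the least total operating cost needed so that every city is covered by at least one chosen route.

14

R3, R5 cover every city at operating cost 6 + 8 = 14.
Any cover uses at least 2 routes; among all covering selections none totals below 14.
Greedy by coverage-per-operating cost would pick R6, R5 for 15 — worse than the optimum 14.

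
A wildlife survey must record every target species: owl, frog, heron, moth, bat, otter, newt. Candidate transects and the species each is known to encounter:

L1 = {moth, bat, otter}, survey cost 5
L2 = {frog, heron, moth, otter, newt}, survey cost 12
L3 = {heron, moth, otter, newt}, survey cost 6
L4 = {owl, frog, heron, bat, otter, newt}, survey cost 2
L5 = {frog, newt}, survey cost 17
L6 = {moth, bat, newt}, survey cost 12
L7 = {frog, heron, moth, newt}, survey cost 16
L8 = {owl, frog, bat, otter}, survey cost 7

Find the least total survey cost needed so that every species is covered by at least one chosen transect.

7

L1, L4 cover every species at survey cost 5 + 2 = 7.
Any cover uses at least 2 transects; among all covering selections none totals below 7.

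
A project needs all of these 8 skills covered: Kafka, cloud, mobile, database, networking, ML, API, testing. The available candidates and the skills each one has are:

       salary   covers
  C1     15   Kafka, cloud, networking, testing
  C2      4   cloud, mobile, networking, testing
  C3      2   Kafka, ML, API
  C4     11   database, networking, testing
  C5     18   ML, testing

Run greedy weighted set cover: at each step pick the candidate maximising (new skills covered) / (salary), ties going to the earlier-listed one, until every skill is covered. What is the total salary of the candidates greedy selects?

17

Pick 1: C3 adds 3 new (Kafka, ML, API) at salary 2 (ratio 3/2).
Pick 2: C2 adds 4 new (cloud, mobile, networking, testing) at salary 4 (ratio 4/4).
Pick 3: C4 adds 1 new (database) at salary 11 (ratio 1/11).
Greedy total salary: 2 + 4 + 11 = 17.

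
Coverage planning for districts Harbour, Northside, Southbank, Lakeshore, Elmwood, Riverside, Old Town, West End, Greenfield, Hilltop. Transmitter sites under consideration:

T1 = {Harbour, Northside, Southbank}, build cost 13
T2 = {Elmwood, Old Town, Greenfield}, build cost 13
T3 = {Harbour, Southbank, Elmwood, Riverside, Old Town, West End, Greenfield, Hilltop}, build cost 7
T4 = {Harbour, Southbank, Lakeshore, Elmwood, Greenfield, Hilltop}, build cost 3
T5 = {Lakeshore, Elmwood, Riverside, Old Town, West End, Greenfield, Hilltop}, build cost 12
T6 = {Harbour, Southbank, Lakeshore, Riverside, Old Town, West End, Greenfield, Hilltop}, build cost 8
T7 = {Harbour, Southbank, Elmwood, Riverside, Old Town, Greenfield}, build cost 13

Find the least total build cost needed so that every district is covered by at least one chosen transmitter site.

T1, T3, T4 cover every district at build cost 13 + 7 + 3 = 23.
Any cover uses at least 2 transmitter sites; among all covering selections none totals below 23.

23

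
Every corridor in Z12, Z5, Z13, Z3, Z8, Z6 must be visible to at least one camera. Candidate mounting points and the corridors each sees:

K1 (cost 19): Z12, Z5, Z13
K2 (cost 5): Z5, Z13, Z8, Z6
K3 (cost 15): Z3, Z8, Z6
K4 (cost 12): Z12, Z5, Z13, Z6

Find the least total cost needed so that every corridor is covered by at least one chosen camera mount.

27

K3, K4 cover every corridor at cost 15 + 12 = 27.
Any cover uses at least 2 camera mounts; among all covering selections none totals below 27.
Greedy by coverage-per-cost would pick K2, K4, K3 for 32 — worse than the optimum 27.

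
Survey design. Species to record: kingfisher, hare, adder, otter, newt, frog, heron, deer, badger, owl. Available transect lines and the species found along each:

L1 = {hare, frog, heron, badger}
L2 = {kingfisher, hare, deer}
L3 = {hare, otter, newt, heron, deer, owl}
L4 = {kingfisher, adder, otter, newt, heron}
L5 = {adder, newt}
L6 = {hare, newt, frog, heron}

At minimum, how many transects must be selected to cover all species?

L1, L3, L4 together cover {kingfisher, hare, adder, otter, newt, frog, heron, deer, badger, owl} — every species.
No 2 of the 6 transects cover everything (all 15 pairs fall short), so 3 is minimum.

3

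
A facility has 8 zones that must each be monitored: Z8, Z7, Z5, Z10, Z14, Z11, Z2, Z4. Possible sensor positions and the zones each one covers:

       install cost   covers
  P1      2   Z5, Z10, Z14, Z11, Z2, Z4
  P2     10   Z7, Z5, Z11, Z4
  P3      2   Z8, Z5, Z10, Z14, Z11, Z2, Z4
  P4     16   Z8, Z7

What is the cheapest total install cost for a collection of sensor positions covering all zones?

P2, P3 cover every zone at install cost 10 + 2 = 12.
Any cover uses at least 2 sensor positions; among all covering selections none totals below 12.

12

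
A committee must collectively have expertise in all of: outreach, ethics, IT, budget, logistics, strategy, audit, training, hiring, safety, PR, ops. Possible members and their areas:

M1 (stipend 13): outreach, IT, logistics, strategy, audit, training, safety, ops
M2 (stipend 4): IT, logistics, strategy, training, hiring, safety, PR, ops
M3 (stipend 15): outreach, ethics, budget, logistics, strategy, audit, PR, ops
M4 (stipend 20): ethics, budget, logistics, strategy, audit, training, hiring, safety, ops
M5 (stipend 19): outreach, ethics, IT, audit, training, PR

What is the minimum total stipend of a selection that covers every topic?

19

M2, M3 cover every topic at stipend 4 + 15 = 19.
Any cover uses at least 2 members; among all covering selections none totals below 19.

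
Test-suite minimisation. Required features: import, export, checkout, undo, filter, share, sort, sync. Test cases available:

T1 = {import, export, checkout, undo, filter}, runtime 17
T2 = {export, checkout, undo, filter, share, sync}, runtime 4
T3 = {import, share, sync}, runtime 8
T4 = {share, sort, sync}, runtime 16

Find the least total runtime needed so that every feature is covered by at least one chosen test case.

T2, T3, T4 cover every feature at runtime 4 + 8 + 16 = 28.
Any cover uses at least 2 test cases; among all covering selections none totals below 28.

28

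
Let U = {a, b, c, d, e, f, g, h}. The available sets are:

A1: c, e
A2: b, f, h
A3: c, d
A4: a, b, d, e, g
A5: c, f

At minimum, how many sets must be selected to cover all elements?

3

A1, A2, A4 together cover {a, b, c, d, e, f, g, h} — every element.
No 2 of the 5 sets cover everything (all 10 pairs fall short), so 3 is minimum.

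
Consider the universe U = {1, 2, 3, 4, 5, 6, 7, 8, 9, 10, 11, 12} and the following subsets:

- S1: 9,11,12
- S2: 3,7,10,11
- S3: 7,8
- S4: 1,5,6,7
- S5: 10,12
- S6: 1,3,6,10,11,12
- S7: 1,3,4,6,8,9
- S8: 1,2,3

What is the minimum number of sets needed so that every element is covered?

S4, S6, S7, S8 together cover {1, 2, 3, 4, 5, 6, 7, 8, 9, 10, 11, 12} — every element.
No 3 of the 8 sets cover everything (all 56 triples fall short), so 4 is minimum.

4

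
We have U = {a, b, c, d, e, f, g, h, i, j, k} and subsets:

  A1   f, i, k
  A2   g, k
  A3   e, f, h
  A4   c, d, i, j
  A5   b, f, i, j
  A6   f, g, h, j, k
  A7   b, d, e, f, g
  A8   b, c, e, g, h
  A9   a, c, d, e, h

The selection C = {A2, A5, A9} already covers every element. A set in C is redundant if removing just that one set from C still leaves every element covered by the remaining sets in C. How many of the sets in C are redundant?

0

Drop A2: g, k uncovered — not redundant.
Drop A5: b, f, i, j uncovered — not redundant.
Drop A9: a, c, d, e, … uncovered — not redundant.
None of the sets in C is redundant.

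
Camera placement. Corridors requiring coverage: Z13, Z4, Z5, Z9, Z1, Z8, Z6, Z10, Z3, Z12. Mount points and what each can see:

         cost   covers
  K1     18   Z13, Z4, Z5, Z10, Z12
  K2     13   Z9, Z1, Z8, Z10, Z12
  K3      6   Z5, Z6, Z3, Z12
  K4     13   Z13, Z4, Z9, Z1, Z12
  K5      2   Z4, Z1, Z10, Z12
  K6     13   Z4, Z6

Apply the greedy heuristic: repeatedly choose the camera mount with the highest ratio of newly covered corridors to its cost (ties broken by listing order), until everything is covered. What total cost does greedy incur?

34

Pick 1: K5 adds 4 new (Z4, Z1, Z10, Z12) at cost 2 (ratio 4/2).
Pick 2: K3 adds 3 new (Z5, Z6, Z3) at cost 6 (ratio 3/6).
Pick 3: K2 adds 2 new (Z9, Z8) at cost 13 (ratio 2/13).
Pick 4: K4 adds 1 new (Z13) at cost 13 (ratio 1/13).
Greedy total cost: 2 + 6 + 13 + 13 = 34. (The true optimum is 32, so greedy overshoots here.)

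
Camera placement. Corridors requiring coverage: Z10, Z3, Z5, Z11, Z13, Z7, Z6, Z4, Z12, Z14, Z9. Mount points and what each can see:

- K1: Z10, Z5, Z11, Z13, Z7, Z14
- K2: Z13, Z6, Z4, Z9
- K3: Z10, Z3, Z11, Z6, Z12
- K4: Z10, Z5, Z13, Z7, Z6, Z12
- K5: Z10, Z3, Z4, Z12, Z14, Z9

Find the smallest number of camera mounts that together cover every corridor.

3

K1, K2, K3 together cover {Z10, Z3, Z5, Z11, Z13, Z7, Z6, Z4, Z12, Z14, Z9} — every corridor.
No 2 of the 5 camera mounts cover everything (all 10 pairs fall short), so 3 is minimum.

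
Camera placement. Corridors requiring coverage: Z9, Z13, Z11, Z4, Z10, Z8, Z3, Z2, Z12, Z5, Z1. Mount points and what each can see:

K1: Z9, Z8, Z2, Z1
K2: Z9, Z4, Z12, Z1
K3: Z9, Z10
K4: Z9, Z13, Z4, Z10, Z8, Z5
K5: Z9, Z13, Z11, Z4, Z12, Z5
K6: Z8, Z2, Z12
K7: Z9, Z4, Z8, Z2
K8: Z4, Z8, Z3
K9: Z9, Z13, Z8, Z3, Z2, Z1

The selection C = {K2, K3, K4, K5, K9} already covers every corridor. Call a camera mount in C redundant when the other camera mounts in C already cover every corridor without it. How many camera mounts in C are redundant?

Drop K2: the rest still cover every corridor — redundant.
Drop K3: the rest still cover every corridor — redundant.
Drop K4: the rest still cover every corridor — redundant.
Drop K5: Z11 uncovered — not redundant.
Drop K9: Z3, Z2 uncovered — not redundant.
3 redundant: K2, K3, K4.

3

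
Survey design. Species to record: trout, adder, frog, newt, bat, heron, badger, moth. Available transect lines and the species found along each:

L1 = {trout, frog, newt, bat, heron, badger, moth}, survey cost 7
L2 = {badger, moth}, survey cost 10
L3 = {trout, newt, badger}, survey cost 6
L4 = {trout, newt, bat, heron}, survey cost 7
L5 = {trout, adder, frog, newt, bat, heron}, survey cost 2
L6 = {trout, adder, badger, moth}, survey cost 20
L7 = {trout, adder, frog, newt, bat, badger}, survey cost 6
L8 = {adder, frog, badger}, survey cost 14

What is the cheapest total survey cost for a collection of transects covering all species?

L1, L5 cover every species at survey cost 7 + 2 = 9.
Any cover uses at least 2 transects; among all covering selections none totals below 9.

9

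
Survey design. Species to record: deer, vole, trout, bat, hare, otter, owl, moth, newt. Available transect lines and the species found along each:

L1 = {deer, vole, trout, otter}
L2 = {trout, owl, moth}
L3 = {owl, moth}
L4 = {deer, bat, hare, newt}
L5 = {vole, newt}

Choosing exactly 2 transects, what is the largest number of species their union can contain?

Choosing L1, L4 covers {deer, vole, trout, bat, hare, otter, newt} — 7 species.
No choice of 2 transects does better; here owl, moth are left uncovered.

7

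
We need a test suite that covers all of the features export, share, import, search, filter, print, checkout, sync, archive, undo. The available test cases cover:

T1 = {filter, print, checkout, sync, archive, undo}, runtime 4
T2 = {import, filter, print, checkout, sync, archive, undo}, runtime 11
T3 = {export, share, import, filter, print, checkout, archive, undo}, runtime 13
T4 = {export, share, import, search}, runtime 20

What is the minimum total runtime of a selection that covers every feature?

T1, T4 cover every feature at runtime 4 + 20 = 24.
Any cover uses at least 2 test cases; among all covering selections none totals below 24.

24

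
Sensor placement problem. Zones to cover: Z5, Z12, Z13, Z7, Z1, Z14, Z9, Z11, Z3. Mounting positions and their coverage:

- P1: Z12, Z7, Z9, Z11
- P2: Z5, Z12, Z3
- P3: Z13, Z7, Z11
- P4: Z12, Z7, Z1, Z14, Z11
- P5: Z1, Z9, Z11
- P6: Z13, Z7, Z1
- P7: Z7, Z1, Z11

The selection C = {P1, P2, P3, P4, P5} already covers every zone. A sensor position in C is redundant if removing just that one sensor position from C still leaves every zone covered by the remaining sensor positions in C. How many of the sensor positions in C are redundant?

2

Drop P1: the rest still cover every zone — redundant.
Drop P2: Z5, Z3 uncovered — not redundant.
Drop P3: Z13 uncovered — not redundant.
Drop P4: Z14 uncovered — not redundant.
Drop P5: the rest still cover every zone — redundant.
2 redundant: P1, P5.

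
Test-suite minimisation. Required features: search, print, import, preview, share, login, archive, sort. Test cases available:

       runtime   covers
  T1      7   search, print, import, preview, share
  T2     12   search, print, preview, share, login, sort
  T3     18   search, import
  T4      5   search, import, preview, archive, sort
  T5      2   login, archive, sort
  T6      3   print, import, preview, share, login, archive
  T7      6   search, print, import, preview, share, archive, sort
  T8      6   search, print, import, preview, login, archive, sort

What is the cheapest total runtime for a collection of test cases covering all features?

T4, T6 cover every feature at runtime 5 + 3 = 8.
Any cover uses at least 2 test cases; among all covering selections none totals below 8.
Greedy by coverage-per-runtime would pick T6, T5, T4 for 10 — worse than the optimum 8.

8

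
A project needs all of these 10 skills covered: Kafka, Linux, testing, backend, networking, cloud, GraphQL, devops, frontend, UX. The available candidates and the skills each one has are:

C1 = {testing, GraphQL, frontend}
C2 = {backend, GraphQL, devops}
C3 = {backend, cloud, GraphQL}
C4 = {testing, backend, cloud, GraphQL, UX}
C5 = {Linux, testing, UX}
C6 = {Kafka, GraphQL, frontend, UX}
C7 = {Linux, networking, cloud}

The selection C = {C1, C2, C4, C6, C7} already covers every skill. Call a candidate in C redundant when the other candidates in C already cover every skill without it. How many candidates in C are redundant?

2

Drop C1: the rest still cover every skill — redundant.
Drop C2: devops uncovered — not redundant.
Drop C4: the rest still cover every skill — redundant.
Drop C6: Kafka uncovered — not redundant.
Drop C7: Linux, networking uncovered — not redundant.
2 redundant: C1, C4.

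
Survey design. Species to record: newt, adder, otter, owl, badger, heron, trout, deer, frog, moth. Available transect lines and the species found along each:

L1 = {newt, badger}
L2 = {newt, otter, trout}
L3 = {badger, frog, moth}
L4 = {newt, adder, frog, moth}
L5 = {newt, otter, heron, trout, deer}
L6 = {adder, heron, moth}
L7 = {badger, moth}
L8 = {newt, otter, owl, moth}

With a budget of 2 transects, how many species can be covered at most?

Choosing L3, L5 covers {newt, otter, badger, heron, trout, deer, frog, moth} — 8 species.
No choice of 2 transects does better; here adder, owl are left uncovered.

8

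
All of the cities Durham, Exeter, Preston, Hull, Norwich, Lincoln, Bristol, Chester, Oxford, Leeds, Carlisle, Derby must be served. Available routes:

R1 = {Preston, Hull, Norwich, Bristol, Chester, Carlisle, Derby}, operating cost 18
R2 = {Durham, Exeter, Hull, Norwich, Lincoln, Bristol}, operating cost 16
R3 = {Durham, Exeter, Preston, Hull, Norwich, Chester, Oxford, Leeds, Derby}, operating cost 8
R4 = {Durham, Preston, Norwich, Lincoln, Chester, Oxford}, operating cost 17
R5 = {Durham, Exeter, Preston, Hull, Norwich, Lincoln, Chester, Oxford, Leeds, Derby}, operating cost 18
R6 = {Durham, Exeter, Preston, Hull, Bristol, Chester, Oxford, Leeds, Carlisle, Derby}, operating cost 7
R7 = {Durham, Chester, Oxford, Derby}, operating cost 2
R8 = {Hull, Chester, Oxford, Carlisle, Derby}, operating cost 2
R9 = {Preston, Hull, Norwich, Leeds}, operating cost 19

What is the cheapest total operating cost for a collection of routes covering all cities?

23

R2, R6 cover every city at operating cost 16 + 7 = 23.
Any cover uses at least 2 routes; among all covering selections none totals below 23.
Greedy by coverage-per-operating cost would pick R8, R6, R2 for 25 — worse than the optimum 23.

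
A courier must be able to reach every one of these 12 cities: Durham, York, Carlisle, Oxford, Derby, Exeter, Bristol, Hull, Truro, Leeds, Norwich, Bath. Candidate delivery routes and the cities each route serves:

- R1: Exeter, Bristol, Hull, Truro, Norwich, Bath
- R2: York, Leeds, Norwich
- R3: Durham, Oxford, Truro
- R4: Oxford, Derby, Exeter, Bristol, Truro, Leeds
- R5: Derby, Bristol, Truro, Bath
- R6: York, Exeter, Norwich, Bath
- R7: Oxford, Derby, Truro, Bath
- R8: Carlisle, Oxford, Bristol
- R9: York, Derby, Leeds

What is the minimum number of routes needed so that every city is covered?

R1, R3, R8, R9 together cover {Durham, York, Carlisle, Oxford, Derby, Exeter, Bristol, Hull, Truro, Leeds, Norwich, Bath} — every city.
No 3 of the 9 routes cover everything (all 84 triples fall short), so 4 is minimum.

4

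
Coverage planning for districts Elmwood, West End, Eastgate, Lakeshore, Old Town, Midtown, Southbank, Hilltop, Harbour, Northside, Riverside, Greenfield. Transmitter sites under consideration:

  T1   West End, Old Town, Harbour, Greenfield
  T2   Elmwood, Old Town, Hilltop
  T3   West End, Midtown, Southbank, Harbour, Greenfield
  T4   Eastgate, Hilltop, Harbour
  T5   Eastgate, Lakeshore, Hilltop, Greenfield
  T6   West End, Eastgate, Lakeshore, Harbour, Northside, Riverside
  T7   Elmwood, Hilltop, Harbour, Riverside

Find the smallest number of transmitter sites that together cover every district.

3

T2, T3, T6 together cover {Elmwood, West End, Eastgate, Lakeshore, Old Town, Midtown, Southbank, Hilltop, Harbour, Northside, Riverside, Greenfield} — every district.
No 2 of the 7 transmitter sites cover everything (all 21 pairs fall short), so 3 is minimum.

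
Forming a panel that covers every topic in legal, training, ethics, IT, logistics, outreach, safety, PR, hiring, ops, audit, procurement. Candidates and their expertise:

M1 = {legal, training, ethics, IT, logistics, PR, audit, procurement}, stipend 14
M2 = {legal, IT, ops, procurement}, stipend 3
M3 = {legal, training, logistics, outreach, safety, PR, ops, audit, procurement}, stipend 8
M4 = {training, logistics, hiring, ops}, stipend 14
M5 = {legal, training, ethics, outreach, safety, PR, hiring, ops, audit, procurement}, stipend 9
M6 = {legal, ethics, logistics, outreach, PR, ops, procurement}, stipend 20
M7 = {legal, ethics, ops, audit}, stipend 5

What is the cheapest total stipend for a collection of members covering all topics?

20

M2, M3, M5 cover every topic at stipend 3 + 8 + 9 = 20.
Any cover uses at least 2 members; among all covering selections none totals below 20.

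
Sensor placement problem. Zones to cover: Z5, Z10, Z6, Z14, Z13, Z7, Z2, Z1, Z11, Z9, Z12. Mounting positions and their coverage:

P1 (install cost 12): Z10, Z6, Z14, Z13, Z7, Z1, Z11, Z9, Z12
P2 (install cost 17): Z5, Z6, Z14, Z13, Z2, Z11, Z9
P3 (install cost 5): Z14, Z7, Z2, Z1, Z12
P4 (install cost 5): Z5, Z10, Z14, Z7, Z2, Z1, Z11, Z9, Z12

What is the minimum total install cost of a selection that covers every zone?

17

P1, P4 cover every zone at install cost 12 + 5 = 17.
Any cover uses at least 2 sensor positions; among all covering selections none totals below 17.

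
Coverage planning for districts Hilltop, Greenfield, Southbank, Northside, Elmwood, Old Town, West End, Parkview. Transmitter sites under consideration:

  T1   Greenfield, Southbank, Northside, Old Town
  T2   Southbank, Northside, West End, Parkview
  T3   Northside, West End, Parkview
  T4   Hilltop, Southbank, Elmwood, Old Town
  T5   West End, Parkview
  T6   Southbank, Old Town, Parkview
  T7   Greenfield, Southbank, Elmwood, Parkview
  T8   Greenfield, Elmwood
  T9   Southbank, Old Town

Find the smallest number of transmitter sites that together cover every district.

T1, T2, T4 together cover {Hilltop, Greenfield, Southbank, Northside, Elmwood, Old Town, West End, Parkview} — every district.
No 2 of the 9 transmitter sites cover everything (all 36 pairs fall short), so 3 is minimum.

3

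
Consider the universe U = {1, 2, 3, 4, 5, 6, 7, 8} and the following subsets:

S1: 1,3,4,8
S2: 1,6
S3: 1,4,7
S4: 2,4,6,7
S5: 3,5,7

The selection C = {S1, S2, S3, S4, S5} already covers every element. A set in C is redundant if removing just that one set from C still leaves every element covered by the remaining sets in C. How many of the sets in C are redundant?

2

Drop S1: 8 uncovered — not redundant.
Drop S2: the rest still cover every element — redundant.
Drop S3: the rest still cover every element — redundant.
Drop S4: 2 uncovered — not redundant.
Drop S5: 5 uncovered — not redundant.
2 redundant: S2, S3.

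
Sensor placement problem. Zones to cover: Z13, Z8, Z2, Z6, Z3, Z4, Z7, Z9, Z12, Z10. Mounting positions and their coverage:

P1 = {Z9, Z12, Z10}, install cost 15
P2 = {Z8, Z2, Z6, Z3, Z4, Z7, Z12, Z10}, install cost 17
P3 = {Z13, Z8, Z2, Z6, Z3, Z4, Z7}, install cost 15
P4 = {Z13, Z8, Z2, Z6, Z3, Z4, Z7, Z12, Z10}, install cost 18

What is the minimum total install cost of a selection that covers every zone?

P1, P3 cover every zone at install cost 15 + 15 = 30.
Any cover uses at least 2 sensor positions; among all covering selections none totals below 30.
Greedy by coverage-per-install cost would pick P4, P1 for 33 — worse than the optimum 30.

30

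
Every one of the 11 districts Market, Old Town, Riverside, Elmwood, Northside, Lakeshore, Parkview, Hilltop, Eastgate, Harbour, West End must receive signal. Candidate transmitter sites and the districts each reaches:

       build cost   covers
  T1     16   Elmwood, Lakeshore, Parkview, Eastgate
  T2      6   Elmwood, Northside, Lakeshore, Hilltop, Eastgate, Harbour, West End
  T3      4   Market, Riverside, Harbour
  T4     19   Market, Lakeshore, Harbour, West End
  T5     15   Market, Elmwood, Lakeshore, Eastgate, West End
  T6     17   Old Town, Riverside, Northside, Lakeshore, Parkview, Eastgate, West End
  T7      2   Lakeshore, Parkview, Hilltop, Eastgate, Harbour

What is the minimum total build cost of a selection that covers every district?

T2, T3, T6 cover every district at build cost 6 + 4 + 17 = 27.
Any cover uses at least 3 transmitter sites; among all covering selections none totals below 27.

27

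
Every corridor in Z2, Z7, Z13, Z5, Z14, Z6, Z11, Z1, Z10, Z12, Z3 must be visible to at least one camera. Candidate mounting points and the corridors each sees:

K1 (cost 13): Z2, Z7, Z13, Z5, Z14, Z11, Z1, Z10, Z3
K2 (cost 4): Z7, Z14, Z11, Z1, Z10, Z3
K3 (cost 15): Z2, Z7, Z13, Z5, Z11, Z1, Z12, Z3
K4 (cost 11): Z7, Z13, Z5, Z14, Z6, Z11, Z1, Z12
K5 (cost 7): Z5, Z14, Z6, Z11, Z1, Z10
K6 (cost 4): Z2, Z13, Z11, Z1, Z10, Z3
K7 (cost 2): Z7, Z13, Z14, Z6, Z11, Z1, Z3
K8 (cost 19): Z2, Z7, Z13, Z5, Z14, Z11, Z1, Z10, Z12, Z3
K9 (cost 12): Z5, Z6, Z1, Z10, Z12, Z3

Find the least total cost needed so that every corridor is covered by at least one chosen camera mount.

K4, K6 cover every corridor at cost 11 + 4 = 15.
Any cover uses at least 2 camera mounts; among all covering selections none totals below 15.
Greedy by coverage-per-cost would pick K7, K6, K4 for 17 — worse than the optimum 15.

15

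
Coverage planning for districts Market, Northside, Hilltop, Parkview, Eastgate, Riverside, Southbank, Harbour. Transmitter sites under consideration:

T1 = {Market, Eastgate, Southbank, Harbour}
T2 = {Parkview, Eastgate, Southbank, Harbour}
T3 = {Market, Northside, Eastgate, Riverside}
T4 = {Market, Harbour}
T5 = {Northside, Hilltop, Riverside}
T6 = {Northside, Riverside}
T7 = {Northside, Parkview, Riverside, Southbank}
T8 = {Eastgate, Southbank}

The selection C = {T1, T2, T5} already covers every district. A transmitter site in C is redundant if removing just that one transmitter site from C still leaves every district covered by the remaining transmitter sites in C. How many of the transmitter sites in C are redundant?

0

Drop T1: Market uncovered — not redundant.
Drop T2: Parkview uncovered — not redundant.
Drop T5: Northside, Hilltop, Riverside uncovered — not redundant.
None of the transmitter sites in C is redundant.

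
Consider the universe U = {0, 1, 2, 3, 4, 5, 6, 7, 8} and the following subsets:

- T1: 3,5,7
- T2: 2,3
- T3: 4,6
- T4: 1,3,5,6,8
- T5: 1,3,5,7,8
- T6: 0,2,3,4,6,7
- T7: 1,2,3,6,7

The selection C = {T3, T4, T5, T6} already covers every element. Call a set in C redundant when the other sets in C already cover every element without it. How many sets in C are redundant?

Drop T3: the rest still cover every element — redundant.
Drop T4: the rest still cover every element — redundant.
Drop T5: the rest still cover every element — redundant.
Drop T6: 0, 2 uncovered — not redundant.
3 redundant: T3, T4, T5.

3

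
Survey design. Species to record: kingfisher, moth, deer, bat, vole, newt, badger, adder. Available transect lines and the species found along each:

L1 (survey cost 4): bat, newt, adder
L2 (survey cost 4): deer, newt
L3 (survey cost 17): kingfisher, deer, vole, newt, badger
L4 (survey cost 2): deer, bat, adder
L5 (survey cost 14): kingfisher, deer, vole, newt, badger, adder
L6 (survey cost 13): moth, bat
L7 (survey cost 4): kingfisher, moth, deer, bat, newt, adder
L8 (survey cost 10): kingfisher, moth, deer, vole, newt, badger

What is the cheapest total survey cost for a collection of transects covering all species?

12

L4, L8 cover every species at survey cost 2 + 10 = 12.
Any cover uses at least 2 transects; among all covering selections none totals below 12.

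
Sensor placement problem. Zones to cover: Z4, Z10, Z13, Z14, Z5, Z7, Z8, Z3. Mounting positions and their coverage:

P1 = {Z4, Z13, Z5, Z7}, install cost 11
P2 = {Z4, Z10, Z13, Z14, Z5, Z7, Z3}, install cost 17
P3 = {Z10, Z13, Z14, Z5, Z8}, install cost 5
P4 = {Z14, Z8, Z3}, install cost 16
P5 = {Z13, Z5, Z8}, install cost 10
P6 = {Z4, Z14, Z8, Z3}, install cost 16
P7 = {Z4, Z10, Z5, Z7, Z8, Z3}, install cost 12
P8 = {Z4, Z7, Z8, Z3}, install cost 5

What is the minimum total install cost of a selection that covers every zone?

10

P3, P8 cover every zone at install cost 5 + 5 = 10.
Any cover uses at least 2 sensor positions; among all covering selections none totals below 10.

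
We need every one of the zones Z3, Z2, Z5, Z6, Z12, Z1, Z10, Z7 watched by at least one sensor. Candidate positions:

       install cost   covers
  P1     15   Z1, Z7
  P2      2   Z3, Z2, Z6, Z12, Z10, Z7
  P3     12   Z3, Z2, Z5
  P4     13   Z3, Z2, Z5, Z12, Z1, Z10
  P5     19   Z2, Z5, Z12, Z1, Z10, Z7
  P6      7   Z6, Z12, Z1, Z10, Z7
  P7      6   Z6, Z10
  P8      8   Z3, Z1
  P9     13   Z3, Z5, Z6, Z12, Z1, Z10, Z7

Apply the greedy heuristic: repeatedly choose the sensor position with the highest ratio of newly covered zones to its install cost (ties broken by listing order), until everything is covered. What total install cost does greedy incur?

15

Pick 1: P2 adds 6 new (Z3, Z2, Z6, Z12, Z10, Z7) at install cost 2 (ratio 6/2).
Pick 2: P4 adds 2 new (Z5, Z1) at install cost 13 (ratio 2/13).
Greedy total install cost: 2 + 13 = 15.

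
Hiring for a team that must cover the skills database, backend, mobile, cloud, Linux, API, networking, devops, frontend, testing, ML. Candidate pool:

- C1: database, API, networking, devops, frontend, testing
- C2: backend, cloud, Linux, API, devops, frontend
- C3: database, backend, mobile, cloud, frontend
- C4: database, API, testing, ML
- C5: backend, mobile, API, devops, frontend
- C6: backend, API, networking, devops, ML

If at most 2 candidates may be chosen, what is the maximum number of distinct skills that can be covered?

9

Choosing C1, C2 covers {database, backend, cloud, Linux, API, networking, devops, frontend, testing} — 9 skills.
No choice of 2 candidates does better; here mobile, ML are left uncovered.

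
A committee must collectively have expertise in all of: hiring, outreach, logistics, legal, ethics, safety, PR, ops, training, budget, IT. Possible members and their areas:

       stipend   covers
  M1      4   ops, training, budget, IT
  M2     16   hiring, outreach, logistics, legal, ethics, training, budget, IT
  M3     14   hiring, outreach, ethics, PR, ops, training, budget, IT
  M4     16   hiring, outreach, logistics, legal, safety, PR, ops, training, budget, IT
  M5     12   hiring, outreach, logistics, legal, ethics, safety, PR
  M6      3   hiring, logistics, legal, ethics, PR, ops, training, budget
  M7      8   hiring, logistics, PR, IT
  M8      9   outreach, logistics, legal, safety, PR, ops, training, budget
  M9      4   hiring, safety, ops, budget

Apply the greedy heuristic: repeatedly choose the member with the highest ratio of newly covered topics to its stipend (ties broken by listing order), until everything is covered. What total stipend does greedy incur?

Pick 1: M6 adds 8 new (hiring, logistics, legal, ethics, PR, ops, training, budget) at stipend 3 (ratio 8/3).
Pick 2: M1 adds 1 new (IT) at stipend 4 (ratio 1/4).
Pick 3: M9 adds 1 new (safety) at stipend 4 (ratio 1/4).
Pick 4: M8 adds 1 new (outreach) at stipend 9 (ratio 1/9).
Greedy total stipend: 3 + 4 + 4 + 9 = 20. (The true optimum is 16, so greedy overshoots here.)

20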